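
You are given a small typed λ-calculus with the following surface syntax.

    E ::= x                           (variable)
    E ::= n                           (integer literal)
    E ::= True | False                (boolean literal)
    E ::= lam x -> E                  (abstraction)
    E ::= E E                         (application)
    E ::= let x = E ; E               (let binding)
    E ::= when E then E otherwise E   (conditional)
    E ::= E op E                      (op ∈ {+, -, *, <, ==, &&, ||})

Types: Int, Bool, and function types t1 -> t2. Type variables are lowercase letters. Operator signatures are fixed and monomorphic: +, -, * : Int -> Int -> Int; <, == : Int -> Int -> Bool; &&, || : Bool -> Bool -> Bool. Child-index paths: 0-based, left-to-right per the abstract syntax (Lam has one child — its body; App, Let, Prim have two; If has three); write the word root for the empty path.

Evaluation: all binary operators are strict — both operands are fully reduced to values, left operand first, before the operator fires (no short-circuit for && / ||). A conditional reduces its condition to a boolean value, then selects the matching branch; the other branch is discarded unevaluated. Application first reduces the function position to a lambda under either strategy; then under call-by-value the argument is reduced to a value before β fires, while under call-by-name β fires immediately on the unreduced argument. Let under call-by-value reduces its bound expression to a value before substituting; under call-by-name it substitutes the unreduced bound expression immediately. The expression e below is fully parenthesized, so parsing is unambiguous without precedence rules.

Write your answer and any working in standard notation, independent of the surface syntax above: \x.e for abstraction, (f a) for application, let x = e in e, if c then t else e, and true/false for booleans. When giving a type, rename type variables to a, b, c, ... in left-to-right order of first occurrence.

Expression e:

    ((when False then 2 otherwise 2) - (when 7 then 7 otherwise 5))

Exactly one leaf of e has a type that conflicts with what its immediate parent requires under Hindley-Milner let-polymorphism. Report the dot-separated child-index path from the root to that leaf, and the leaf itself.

Working:
  unify Bool ~ Bool
  unify Int ~ Int
  unify Int ~ Int
  unify Int ~ Bool
  FAIL: mismatch Int ~ Bool

Answer: 1.0 : 7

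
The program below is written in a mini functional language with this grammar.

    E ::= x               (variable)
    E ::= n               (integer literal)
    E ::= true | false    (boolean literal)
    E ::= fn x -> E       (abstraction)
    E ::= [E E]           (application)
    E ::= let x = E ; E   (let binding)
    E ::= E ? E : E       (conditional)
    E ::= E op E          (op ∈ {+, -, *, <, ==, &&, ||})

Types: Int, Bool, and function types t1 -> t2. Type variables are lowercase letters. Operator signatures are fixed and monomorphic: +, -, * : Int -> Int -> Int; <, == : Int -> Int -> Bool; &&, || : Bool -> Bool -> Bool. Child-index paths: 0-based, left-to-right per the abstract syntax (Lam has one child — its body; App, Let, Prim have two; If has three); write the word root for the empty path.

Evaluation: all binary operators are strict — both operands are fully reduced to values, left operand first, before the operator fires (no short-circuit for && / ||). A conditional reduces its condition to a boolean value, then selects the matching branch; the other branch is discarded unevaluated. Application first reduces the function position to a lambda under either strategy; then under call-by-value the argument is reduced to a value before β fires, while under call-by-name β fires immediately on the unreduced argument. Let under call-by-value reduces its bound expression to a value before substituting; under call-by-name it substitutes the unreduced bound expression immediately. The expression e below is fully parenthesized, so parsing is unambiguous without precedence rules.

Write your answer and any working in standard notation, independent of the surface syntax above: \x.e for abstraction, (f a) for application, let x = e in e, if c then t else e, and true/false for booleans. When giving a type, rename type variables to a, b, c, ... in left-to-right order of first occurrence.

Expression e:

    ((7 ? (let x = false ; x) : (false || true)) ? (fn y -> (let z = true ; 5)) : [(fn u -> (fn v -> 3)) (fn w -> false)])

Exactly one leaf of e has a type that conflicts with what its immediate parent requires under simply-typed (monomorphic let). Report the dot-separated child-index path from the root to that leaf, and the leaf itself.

Working:
  unify Int ~ Bool
  FAIL: mismatch Int ~ Bool

Answer: 0.0 : 7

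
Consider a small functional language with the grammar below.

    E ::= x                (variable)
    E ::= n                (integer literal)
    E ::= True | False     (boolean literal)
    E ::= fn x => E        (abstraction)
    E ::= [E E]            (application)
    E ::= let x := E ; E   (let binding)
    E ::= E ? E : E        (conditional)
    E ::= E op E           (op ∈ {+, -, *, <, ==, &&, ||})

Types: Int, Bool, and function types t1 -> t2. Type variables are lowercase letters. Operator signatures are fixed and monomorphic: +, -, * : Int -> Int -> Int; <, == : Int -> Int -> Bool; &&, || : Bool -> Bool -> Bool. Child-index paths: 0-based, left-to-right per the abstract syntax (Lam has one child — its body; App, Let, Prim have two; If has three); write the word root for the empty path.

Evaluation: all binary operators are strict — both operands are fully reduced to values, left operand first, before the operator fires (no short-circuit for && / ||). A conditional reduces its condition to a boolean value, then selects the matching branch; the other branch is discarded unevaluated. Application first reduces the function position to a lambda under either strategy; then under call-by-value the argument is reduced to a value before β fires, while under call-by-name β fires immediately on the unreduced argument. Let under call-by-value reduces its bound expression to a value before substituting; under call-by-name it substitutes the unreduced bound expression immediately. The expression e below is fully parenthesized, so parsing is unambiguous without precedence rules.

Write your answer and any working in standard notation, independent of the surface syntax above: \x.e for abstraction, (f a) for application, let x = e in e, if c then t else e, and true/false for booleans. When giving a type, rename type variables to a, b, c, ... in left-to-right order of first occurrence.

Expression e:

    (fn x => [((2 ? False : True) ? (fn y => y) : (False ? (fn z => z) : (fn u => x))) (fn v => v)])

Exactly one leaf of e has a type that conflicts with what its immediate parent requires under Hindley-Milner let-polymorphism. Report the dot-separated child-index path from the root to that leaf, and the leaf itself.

Answer: 0.0.0.0 : 2

Trace:
  unify Int ~ Bool
  FAIL: mismatch Int ~ Bool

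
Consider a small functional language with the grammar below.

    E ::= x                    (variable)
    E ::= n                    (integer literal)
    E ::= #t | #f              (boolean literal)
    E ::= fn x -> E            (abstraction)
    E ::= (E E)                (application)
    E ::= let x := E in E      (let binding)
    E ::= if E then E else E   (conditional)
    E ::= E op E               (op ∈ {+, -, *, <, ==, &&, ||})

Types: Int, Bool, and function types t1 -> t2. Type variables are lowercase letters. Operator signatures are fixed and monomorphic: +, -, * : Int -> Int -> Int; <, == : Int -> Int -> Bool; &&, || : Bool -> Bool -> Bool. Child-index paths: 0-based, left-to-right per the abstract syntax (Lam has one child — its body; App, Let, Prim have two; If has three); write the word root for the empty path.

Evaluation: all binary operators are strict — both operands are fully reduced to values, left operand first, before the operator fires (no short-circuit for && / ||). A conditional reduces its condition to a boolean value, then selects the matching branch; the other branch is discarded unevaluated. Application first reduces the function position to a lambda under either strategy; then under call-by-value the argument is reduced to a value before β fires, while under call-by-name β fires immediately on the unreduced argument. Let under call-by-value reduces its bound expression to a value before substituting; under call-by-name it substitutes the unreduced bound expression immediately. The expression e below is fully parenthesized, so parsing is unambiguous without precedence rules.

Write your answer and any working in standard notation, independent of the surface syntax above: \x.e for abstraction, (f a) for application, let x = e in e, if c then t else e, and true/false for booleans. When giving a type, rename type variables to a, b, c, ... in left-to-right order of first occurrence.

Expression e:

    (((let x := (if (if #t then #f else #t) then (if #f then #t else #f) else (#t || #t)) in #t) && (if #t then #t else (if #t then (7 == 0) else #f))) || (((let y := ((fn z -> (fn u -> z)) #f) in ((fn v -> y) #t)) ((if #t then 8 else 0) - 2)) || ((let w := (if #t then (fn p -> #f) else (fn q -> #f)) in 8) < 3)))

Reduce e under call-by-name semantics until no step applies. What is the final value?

Answer: true

Derivation:
step 0: (((let x = (if (if true then false else true) then (if false then true else false) else (true || true)) in true) && (if true then true else (if true then (7 == 0) else false))) || (((let y = ((\z.(\u.z)) false) in ((\v.y) true)) ((if true then 8 else 0) - 2)) || ((let w = (if true then (\p.false) else (\q.false)) in 8) < 3)))
step 1: [let@0.0] ((true && (if true then true else (if true then (7 == 0) else false))) || (((let y = ((\z.(\u.z)) false) in ((\v.y) true)) ((if true then 8 else 0) - 2)) || ((let w = (if true then (\p.false) else (\q.false)) in 8) < 3)))
step 2: [if@0.1] ((true && true) || (((let y = ((\z.(\u.z)) false) in ((\v.y) true)) ((if true then 8 else 0) - 2)) || ((let w = (if true then (\p.false) else (\q.false)) in 8) < 3)))
step 3: [delta@0] (true || (((let y = ((\z.(\u.z)) false) in ((\v.y) true)) ((if true then 8 else 0) - 2)) || ((let w = (if true then (\p.false) else (\q.false)) in 8) < 3)))
step 4: [let@1.0.0] (true || ((((\v.((\z.(\u.z)) false)) true) ((if true then 8 else 0) - 2)) || ((let w = (if true then (\p.false) else (\q.false)) in 8) < 3)))
step 5: [beta@1.0.0] (true || ((((\z.(\u.z)) false) ((if true then 8 else 0) - 2)) || ((let w = (if true then (\p.false) else (\q.false)) in 8) < 3)))
step 6: [beta@1.0.0] (true || (((\u.false) ((if true then 8 else 0) - 2)) || ((let w = (if true then (\p.false) else (\q.false)) in 8) < 3)))
step 7: [beta@1.0] (true || (false || ((let w = (if true then (\p.false) else (\q.false)) in 8) < 3)))
step 8: [let@1.1.0] (true || (false || (8 < 3)))
step 9: [delta@1.1] (true || (false || false))
step 10: [delta@1] (true || false)
step 11: [delta@root] true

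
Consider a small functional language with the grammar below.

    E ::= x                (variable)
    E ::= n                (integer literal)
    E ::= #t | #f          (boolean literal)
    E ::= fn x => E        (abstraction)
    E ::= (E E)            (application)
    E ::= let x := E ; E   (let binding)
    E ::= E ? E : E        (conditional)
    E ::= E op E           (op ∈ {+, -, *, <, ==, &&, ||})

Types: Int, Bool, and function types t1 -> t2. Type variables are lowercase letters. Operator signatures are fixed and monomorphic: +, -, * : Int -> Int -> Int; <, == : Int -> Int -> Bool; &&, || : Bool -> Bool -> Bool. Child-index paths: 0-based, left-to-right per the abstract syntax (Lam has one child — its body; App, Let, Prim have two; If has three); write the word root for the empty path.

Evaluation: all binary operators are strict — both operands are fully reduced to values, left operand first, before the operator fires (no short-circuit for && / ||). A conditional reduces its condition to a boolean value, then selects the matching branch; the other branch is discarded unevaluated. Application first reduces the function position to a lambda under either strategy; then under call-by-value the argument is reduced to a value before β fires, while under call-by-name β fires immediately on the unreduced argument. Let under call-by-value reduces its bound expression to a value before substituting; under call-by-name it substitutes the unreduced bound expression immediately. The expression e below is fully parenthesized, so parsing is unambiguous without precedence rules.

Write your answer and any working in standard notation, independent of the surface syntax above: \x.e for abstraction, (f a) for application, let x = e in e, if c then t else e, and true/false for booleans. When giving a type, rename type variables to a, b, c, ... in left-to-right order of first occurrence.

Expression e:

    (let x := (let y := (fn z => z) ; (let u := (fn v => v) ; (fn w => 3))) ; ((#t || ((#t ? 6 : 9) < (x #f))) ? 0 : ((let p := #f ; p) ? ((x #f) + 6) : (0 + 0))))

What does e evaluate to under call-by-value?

Answer: 0

Working:
step 0: (let x = (let y = (\z.z) in (let u = (\v.v) in (\w.3))) in (if (true || ((if true then 6 else 9) < (x false))) then 0 else (if (let p = false in p) then ((x false) + 6) else (0 + 0))))
step 1: [let@0] (let x = (let u = (\v.v) in (\w.3)) in (if (true || ((if true then 6 else 9) < (x false))) then 0 else (if (let p = false in p) then ((x false) + 6) else (0 + 0))))
step 2: [let@0] (let x = (\w.3) in (if (true || ((if true then 6 else 9) < (x false))) then 0 else (if (let p = false in p) then ((x false) + 6) else (0 + 0))))
step 3: [let@root] (if (true || ((if true then 6 else 9) < ((\w.3) false))) then 0 else (if (let p = false in p) then (((\w.3) false) + 6) else (0 + 0)))
step 4: [if@0.1.0] (if (true || (6 < ((\w.3) false))) then 0 else (if (let p = false in p) then (((\w.3) false) + 6) else (0 + 0)))
step 5: [beta@0.1.1] (if (true || (6 < 3)) then 0 else (if (let p = false in p) then (((\w.3) false) + 6) else (0 + 0)))
step 6: [delta@0.1] (if (true || false) then 0 else (if (let p = false in p) then (((\w.3) false) + 6) else (0 + 0)))
step 7: [delta@0] (if true then 0 else (if (let p = false in p) then (((\w.3) false) + 6) else (0 + 0)))
step 8: [if@root] 0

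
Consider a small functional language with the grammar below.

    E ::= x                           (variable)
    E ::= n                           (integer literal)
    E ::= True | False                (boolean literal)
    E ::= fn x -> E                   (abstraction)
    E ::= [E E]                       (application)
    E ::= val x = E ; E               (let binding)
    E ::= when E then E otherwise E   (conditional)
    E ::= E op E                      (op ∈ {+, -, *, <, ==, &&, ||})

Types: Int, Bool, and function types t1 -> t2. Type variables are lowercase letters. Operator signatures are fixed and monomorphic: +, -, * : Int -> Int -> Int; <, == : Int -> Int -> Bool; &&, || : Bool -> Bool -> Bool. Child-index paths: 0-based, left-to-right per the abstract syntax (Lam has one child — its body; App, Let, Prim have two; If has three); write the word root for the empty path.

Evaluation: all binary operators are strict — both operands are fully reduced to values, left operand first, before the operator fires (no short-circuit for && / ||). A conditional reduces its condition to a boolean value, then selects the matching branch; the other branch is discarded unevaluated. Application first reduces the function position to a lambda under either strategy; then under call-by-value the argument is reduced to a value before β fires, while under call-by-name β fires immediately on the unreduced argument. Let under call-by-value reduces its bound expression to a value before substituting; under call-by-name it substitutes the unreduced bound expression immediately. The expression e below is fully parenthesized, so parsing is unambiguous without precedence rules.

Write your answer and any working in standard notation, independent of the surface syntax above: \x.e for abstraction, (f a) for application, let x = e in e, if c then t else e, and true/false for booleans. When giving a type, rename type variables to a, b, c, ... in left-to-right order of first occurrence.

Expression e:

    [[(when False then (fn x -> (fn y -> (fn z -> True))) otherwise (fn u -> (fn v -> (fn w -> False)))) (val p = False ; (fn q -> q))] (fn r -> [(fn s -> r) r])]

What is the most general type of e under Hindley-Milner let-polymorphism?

Answer: a -> Bool

Trace:
  unify Bool ~ Bool
\z._ : c -> Bool
\y._ : b -> c -> Bool
\x._ : a -> b -> c -> Bool
\w._ : f -> Bool
\v._ : e -> f -> Bool
\u._ : d -> e -> f -> Bool
  unify a -> b -> c -> Bool ~ d -> e -> f -> Bool
  unify a ~ d
  unify b -> c -> Bool ~ e -> f -> Bool
  unify b ~ e
  unify c -> Bool ~ f -> Bool
  unify c ~ f
  unify Bool ~ Bool
let p : Bool
q : g
\q._ : g -> g
  unify d -> e -> f -> Bool ~ (g -> g) -> h
  unify d ~ g -> g
  unify e -> f -> Bool ~ h
_ _ : e -> f -> Bool
r : i
\s._ : j -> i
r : i
  unify j -> i ~ i -> k
  unify j ~ i
  unify i ~ k
_ _ : k
\r._ : k -> k
  unify e -> f -> Bool ~ (k -> k) -> l
  unify e ~ k -> k
  unify f -> Bool ~ l
_ _ : f -> Bool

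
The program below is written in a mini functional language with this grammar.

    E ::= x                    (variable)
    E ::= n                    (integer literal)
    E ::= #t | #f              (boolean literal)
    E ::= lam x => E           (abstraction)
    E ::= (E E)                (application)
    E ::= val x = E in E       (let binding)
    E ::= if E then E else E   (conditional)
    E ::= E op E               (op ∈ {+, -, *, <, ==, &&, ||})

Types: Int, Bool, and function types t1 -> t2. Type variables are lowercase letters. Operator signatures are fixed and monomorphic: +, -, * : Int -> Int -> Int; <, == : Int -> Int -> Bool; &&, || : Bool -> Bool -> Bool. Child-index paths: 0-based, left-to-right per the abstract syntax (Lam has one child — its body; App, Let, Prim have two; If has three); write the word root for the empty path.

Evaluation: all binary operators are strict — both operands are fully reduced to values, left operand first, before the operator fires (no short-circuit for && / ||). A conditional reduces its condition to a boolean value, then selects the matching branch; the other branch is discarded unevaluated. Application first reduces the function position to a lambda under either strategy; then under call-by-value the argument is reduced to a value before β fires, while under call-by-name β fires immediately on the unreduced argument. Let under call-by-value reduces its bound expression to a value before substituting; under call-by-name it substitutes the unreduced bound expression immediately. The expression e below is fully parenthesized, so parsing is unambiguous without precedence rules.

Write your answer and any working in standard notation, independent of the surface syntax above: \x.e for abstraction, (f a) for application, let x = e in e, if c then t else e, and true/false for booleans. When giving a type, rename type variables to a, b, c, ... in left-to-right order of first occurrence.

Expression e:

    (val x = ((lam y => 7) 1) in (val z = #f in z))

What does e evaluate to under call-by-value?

Derivation:
step 0: (let x = ((\y.7) 1) in (let z = false in z))
step 1: [beta@0] (let x = 7 in (let z = false in z))
step 2: [let@root] (let z = false in z)
step 3: [let@root] false

Answer: false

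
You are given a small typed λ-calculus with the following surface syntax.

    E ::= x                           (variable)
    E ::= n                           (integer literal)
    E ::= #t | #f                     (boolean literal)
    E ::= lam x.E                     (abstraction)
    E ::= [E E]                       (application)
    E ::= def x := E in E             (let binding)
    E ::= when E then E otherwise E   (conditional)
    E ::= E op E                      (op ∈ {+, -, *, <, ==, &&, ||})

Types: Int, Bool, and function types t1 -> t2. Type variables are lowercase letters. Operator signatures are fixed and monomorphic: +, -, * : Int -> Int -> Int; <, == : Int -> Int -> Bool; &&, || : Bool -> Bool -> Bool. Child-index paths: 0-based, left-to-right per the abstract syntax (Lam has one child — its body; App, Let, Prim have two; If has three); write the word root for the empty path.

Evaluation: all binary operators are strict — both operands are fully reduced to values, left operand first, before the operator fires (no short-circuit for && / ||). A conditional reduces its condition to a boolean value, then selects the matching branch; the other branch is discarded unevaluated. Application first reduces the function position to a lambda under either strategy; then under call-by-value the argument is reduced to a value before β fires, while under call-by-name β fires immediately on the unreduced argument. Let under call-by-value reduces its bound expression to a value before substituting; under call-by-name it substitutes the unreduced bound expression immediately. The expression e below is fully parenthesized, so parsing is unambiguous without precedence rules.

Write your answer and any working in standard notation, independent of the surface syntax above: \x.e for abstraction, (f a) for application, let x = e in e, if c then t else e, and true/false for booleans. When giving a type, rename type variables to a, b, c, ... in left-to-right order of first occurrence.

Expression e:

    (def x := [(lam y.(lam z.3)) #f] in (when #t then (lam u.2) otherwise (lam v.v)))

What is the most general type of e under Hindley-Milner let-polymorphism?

Working:
\z._ : b -> Int
\y._ : a -> b -> Int
  unify a -> b -> Int ~ Bool -> c
  unify a ~ Bool
  unify b -> Int ~ c
_ _ : b -> Int
let x : forall. b -> Int
  unify Bool ~ Bool
\u._ : d -> Int
v : e
\v._ : e -> e
  unify d -> Int ~ e -> e
  unify d ~ e
  unify Int ~ e

Answer: Int -> Int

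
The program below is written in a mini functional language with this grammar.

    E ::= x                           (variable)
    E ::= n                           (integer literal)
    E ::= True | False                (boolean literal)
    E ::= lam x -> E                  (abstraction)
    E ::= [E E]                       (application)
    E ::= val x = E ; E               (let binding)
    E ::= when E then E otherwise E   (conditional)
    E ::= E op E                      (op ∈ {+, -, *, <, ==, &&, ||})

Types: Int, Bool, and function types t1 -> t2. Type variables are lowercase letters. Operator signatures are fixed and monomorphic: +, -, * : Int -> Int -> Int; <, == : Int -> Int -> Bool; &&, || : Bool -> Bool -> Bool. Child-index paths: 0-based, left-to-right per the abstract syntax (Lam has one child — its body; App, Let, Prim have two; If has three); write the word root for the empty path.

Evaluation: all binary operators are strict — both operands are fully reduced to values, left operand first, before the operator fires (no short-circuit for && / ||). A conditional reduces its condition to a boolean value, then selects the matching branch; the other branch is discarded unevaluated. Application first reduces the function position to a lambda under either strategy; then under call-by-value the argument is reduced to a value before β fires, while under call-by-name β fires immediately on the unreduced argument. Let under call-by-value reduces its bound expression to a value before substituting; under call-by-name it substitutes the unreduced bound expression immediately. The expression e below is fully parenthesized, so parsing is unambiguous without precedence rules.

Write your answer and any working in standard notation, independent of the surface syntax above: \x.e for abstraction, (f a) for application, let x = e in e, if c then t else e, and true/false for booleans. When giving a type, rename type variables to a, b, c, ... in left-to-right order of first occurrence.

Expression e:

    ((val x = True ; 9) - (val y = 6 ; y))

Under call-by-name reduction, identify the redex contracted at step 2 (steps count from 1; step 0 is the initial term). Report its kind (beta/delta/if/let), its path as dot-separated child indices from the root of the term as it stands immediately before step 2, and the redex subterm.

Working:
step 0: ((let x = true in 9) - (let y = 6 in y))
step 1: [let@0] (9 - (let y = 6 in y))
step 2: [let@1] (9 - 6)

Answer: let at 1 : (let y = 6 in y)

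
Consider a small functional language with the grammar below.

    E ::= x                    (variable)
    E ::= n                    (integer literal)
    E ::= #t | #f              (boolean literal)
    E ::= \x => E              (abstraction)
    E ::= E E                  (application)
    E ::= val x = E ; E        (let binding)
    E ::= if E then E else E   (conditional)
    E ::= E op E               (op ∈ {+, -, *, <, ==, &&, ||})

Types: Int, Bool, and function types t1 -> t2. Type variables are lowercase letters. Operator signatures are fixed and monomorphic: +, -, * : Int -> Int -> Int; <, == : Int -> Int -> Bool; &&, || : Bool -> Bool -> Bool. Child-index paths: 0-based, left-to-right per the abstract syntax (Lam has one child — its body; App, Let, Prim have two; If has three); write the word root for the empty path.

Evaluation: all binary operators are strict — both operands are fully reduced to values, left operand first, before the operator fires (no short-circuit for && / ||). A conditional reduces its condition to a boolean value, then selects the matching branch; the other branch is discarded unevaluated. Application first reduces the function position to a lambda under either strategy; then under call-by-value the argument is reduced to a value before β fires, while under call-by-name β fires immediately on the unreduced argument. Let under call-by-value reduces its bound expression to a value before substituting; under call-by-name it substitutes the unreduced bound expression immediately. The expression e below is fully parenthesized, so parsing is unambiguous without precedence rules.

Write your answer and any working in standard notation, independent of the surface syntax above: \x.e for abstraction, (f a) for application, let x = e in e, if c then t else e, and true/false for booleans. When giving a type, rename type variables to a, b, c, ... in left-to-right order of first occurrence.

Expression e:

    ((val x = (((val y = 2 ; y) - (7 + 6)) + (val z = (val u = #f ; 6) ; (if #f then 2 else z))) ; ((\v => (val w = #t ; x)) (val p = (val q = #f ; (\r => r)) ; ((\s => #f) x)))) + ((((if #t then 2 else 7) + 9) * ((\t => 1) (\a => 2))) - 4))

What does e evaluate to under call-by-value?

Answer: 2

Derivation:
step 0: ((let x = (((let y = 2 in y) - (7 + 6)) + (let z = (let u = false in 6) in (if false then 2 else z))) in ((\v.(let w = true in x)) (let p = (let q = false in (\r.r)) in ((\s.false) x)))) + ((((if true then 2 else 7) + 9) * ((\t.1) (\a.2))) - 4))
step 1: [let@0.0.0.0] ((let x = ((2 - (7 + 6)) + (let z = (let u = false in 6) in (if false then 2 else z))) in ((\v.(let w = true in x)) (let p = (let q = false in (\r.r)) in ((\s.false) x)))) + ((((if true then 2 else 7) + 9) * ((\t.1) (\a.2))) - 4))
step 2: [delta@0.0.0.1] ((let x = ((2 - 13) + (let z = (let u = false in 6) in (if false then 2 else z))) in ((\v.(let w = true in x)) (let p = (let q = false in (\r.r)) in ((\s.false) x)))) + ((((if true then 2 else 7) + 9) * ((\t.1) (\a.2))) - 4))
step 3: [delta@0.0.0] ((let x = (-11 + (let z = (let u = false in 6) in (if false then 2 else z))) in ((\v.(let w = true in x)) (let p = (let q = false in (\r.r)) in ((\s.false) x)))) + ((((if true then 2 else 7) + 9) * ((\t.1) (\a.2))) - 4))
step 4: [let@0.0.1.0] ((let x = (-11 + (let z = 6 in (if false then 2 else z))) in ((\v.(let w = true in x)) (let p = (let q = false in (\r.r)) in ((\s.false) x)))) + ((((if true then 2 else 7) + 9) * ((\t.1) (\a.2))) - 4))
step 5: [let@0.0.1] ((let x = (-11 + (if false then 2 else 6)) in ((\v.(let w = true in x)) (let p = (let q = false in (\r.r)) in ((\s.false) x)))) + ((((if true then 2 else 7) + 9) * ((\t.1) (\a.2))) - 4))
step 6: [if@0.0.1] ((let x = (-11 + 6) in ((\v.(let w = true in x)) (let p = (let q = false in (\r.r)) in ((\s.false) x)))) + ((((if true then 2 else 7) + 9) * ((\t.1) (\a.2))) - 4))
step 7: [delta@0.0] ((let x = -5 in ((\v.(let w = true in x)) (let p = (let q = false in (\r.r)) in ((\s.false) x)))) + ((((if true then 2 else 7) + 9) * ((\t.1) (\a.2))) - 4))
step 8: [let@0] (((\v.(let w = true in -5)) (let p = (let q = false in (\r.r)) in ((\s.false) -5))) + ((((if true then 2 else 7) + 9) * ((\t.1) (\a.2))) - 4))
step 9: [let@0.1.0] (((\v.(let w = true in -5)) (let p = (\r.r) in ((\s.false) -5))) + ((((if true then 2 else 7) + 9) * ((\t.1) (\a.2))) - 4))
step 10: [let@0.1] (((\v.(let w = true in -5)) ((\s.false) -5)) + ((((if true then 2 else 7) + 9) * ((\t.1) (\a.2))) - 4))
step 11: [beta@0.1] (((\v.(let w = true in -5)) false) + ((((if true then 2 else 7) + 9) * ((\t.1) (\a.2))) - 4))
step 12: [beta@0] ((let w = true in -5) + ((((if true then 2 else 7) + 9) * ((\t.1) (\a.2))) - 4))
step 13: [let@0] (-5 + ((((if true then 2 else 7) + 9) * ((\t.1) (\a.2))) - 4))
step 14: [if@1.0.0.0] (-5 + (((2 + 9) * ((\t.1) (\a.2))) - 4))
step 15: [delta@1.0.0] (-5 + ((11 * ((\t.1) (\a.2))) - 4))
step 16: [beta@1.0.1] (-5 + ((11 * 1) - 4))
step 17: [delta@1.0] (-5 + (11 - 4))
step 18: [delta@1] (-5 + 7)
step 19: [delta@root] 2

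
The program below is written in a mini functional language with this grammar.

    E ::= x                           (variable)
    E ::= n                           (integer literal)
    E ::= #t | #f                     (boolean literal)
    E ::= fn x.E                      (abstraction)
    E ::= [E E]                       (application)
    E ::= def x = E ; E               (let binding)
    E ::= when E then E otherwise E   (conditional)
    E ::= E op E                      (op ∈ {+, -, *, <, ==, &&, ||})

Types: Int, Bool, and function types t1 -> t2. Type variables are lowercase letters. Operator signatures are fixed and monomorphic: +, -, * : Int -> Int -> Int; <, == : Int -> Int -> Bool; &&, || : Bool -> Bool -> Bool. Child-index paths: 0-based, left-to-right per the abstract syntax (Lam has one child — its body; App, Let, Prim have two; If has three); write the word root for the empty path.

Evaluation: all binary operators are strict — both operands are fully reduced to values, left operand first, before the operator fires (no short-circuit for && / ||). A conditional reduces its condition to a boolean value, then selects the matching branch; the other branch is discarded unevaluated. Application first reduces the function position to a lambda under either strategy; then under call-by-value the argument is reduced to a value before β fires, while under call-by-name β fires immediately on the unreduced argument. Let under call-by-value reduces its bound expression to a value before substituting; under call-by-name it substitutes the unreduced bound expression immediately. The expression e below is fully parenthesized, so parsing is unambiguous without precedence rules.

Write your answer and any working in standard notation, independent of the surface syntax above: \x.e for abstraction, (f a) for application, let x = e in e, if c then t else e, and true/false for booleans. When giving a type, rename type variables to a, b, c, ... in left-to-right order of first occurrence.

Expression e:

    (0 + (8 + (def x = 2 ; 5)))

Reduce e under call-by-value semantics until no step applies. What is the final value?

Answer: 13

Trace:
step 0: (0 + (8 + (let x = 2 in 5)))
step 1: [let@1.1] (0 + (8 + 5))
step 2: [delta@1] (0 + 13)
step 3: [delta@root] 13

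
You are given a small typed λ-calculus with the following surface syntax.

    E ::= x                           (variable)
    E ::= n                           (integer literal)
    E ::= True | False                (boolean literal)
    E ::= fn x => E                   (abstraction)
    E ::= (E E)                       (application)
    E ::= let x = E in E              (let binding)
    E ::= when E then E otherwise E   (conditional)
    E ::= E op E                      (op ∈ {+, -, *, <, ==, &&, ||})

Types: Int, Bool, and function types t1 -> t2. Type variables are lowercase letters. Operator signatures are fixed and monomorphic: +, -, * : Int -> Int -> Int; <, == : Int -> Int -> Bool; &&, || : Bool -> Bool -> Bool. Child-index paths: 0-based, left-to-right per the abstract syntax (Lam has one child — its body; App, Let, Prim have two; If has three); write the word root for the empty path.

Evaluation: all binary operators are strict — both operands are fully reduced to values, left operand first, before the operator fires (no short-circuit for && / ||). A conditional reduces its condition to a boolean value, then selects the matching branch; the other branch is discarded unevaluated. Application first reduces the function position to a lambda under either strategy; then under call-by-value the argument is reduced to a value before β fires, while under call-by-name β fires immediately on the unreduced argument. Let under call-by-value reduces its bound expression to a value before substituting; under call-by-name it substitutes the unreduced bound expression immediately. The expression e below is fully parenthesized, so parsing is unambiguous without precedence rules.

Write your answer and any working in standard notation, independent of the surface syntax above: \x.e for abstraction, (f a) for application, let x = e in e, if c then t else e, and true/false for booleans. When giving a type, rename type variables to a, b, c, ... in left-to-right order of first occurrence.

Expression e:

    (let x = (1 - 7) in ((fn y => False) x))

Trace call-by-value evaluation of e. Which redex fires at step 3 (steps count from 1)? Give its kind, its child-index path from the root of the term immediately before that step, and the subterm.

Answer: beta at root : ((\y.false) -6)

Working:
step 0: (let x = (1 - 7) in ((\y.false) x))
step 1: [delta@0] (let x = -6 in ((\y.false) x))
step 2: [let@root] ((\y.false) -6)
step 3: [beta@root] false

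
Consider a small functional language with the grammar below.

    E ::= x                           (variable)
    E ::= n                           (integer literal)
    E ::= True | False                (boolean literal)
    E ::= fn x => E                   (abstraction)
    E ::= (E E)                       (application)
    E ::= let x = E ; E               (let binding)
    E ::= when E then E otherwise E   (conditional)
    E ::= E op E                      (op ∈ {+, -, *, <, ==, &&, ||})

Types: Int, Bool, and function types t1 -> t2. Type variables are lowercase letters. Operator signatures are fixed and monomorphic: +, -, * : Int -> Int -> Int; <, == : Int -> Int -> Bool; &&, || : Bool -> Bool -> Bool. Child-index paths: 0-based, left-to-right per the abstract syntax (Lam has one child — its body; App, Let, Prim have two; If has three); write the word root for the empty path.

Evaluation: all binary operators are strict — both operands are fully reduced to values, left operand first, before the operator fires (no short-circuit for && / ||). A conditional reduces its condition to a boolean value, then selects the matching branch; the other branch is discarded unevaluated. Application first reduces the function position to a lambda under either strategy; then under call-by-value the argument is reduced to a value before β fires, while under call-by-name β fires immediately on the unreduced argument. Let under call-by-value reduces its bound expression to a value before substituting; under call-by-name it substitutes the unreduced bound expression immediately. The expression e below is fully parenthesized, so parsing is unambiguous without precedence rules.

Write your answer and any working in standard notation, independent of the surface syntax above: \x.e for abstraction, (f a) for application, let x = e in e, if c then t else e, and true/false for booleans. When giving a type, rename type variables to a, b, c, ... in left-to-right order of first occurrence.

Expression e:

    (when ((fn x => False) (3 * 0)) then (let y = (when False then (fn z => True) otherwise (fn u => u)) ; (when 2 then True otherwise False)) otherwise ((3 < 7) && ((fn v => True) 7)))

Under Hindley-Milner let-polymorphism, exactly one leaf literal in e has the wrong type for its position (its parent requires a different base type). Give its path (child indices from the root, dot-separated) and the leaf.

Derivation:
\x._ : a -> Bool
  unify Int ~ Int
  unify Int ~ Int
  unify a -> Bool ~ Int -> b
  unify a ~ Int
  unify Bool ~ b
_ _ : Bool
  unify Bool ~ Bool
  unify Bool ~ Bool
\z._ : c -> Bool
u : d
\u._ : d -> d
  unify c -> Bool ~ d -> d
  unify c ~ d
  unify Bool ~ d
let y : Bool -> Bool
  unify Int ~ Bool
  FAIL: mismatch Int ~ Bool

Answer: 1.1.0 : 2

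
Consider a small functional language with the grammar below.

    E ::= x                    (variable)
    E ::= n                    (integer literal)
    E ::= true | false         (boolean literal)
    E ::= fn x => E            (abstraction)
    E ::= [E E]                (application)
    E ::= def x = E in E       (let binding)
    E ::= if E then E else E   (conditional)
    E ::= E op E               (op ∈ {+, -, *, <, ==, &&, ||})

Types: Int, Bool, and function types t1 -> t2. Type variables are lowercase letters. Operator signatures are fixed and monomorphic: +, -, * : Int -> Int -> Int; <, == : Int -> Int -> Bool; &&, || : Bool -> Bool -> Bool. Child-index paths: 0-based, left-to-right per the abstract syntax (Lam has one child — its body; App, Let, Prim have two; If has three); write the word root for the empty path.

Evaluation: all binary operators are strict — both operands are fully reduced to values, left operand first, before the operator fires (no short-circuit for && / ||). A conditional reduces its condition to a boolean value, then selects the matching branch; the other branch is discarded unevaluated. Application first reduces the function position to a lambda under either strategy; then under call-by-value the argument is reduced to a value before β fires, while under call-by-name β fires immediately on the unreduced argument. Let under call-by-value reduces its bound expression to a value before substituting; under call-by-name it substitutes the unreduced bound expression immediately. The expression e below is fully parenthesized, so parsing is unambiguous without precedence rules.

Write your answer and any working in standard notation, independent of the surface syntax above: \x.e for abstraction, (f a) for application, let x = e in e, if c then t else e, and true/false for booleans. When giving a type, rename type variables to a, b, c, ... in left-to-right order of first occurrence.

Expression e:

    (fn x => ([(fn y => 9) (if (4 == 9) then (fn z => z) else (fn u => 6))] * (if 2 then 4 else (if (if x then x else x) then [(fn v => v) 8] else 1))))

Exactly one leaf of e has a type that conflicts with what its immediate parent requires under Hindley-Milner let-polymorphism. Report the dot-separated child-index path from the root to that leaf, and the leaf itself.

Answer: 0.1.0 : 2

Derivation:
\y._ : b -> Int
  unify Int ~ Int
  unify Int ~ Int
  unify Bool ~ Bool
z : c
\z._ : c -> c
\u._ : d -> Int
  unify c -> c ~ d -> Int
  unify c ~ d
  unify d ~ Int
  unify b -> Int ~ (Int -> Int) -> e
  unify b ~ Int -> Int
  unify Int ~ e
_ _ : Int
  unify Int ~ Int
  unify Int ~ Bool
  FAIL: mismatch Int ~ Bool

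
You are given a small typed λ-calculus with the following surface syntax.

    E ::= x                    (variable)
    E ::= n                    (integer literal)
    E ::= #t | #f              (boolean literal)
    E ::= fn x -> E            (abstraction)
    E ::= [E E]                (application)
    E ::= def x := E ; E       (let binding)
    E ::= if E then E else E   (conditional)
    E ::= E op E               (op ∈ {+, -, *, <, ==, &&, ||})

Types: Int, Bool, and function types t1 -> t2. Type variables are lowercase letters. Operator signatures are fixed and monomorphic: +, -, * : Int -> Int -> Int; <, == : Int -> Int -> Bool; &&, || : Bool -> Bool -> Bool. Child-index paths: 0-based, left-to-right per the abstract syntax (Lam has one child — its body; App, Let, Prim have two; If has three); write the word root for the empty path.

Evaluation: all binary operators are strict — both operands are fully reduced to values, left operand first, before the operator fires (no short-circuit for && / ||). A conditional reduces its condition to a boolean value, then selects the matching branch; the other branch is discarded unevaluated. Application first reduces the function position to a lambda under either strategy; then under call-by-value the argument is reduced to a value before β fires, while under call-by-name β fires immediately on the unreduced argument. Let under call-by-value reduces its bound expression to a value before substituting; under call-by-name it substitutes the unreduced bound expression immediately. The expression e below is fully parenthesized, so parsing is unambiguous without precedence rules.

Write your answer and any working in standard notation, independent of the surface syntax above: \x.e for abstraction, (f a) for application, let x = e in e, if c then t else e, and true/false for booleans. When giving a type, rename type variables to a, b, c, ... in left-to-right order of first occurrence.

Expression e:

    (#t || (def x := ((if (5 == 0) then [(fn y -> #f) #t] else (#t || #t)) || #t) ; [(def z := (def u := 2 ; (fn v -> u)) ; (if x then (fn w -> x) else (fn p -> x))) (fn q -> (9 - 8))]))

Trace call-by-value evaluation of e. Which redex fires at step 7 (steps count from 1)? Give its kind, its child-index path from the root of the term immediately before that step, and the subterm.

Working:
step 0: (true || (let x = ((if (5 == 0) then ((\y.false) true) else (true || true)) || true) in ((let z = (let u = 2 in (\v.u)) in (if x then (\w.x) else (\p.x))) (\q.(9 - 8)))))
step 1: [delta@1.0.0.0] (true || (let x = ((if false then ((\y.false) true) else (true || true)) || true) in ((let z = (let u = 2 in (\v.u)) in (if x then (\w.x) else (\p.x))) (\q.(9 - 8)))))
step 2: [if@1.0.0] (true || (let x = ((true || true) || true) in ((let z = (let u = 2 in (\v.u)) in (if x then (\w.x) else (\p.x))) (\q.(9 - 8)))))
step 3: [delta@1.0.0] (true || (let x = (true || true) in ((let z = (let u = 2 in (\v.u)) in (if x then (\w.x) else (\p.x))) (\q.(9 - 8)))))
step 4: [delta@1.0] (true || (let x = true in ((let z = (let u = 2 in (\v.u)) in (if x then (\w.x) else (\p.x))) (\q.(9 - 8)))))
step 5: [let@1] (true || ((let z = (let u = 2 in (\v.u)) in (if true then (\w.true) else (\p.true))) (\q.(9 - 8))))
step 6: [let@1.0.0] (true || ((let z = (\v.2) in (if true then (\w.true) else (\p.true))) (\q.(9 - 8))))
step 7: [let@1.0] (true || ((if true then (\w.true) else (\p.true)) (\q.(9 - 8))))

Answer: let at 1.0 : (let z = (\v.2) in (if true then (\w.true) else (\p.true)))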